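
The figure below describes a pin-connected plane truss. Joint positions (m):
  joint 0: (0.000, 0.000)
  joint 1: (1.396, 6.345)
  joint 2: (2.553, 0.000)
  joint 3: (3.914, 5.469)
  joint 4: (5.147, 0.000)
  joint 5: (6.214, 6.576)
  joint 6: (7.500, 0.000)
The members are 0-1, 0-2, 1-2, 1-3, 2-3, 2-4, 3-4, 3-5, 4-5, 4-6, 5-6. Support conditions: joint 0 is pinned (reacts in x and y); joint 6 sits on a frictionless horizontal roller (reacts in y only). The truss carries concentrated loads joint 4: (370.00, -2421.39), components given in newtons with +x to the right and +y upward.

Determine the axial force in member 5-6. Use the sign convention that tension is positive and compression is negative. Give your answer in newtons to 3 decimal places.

-1693.196

N=7 nodes, M=11 members, R=3 reactions → 2N=14, M+R=14
member 0 (0-1): L=6.4968, (cx,cy)=(0.2149,0.9766)
member 1 (0-2): L=2.5530, (cx,cy)=(1.0000,0.0000)
member 2 (1-2): L=6.4496, (cx,cy)=(0.1794,-0.9838)
member 3 (1-3): L=2.6660, (cx,cy)=(0.9445,-0.3286)
member 4 (2-3): L=5.6358, (cx,cy)=(0.2415,0.9704)
member 5 (2-4): L=2.5940, (cx,cy)=(1.0000,0.0000)
member 6 (3-4): L=5.6063, (cx,cy)=(0.2199,-0.9755)
member 7 (3-5): L=2.5525, (cx,cy)=(0.9011,0.4337)
member 8 (4-5): L=6.6620, (cx,cy)=(0.1602,0.9871)
member 9 (4-6): L=2.3530, (cx,cy)=(1.0000,0.0000)
member 10 (5-6): L=6.7006, (cx,cy)=(0.1919,-0.9814)
solve A·x = −loads:
  F[0-1] = -777.8401 N (compression)
  F[0-2] = +537.1395 N (tension)
  F[1-2] = +887.6116 N (tension)
  F[1-3] = -345.5548 N (compression)
  F[2-3] = -899.8456 N (compression)
  F[2-4] = +913.6737 N (tension)
  F[3-4] = +460.5255 N (tension)
  F[3-5] = -715.7739 N (compression)
  F[4-5] = +1997.9322 N (tension)
  F[4-6] = +324.9652 N (tension)
  F[5-6] = -1693.1962 N (compression)
  Rx@0 = -370.0000 N
  Ry@0 = +759.6708 N
  Ry@6 = +1661.7192 N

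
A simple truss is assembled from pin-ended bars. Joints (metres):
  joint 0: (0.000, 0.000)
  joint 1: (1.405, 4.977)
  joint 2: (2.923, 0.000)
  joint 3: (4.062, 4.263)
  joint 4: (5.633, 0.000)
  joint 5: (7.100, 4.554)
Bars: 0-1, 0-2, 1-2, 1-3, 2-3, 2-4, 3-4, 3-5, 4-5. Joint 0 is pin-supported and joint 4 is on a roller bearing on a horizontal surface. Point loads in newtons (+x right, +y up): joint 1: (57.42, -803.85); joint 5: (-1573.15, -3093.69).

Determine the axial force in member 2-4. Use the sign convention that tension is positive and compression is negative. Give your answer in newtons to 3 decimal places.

N=6 nodes, M=9 members, R=3 reactions → 2N=12, M+R=12
member 0 (0-1): L=5.1715, (cx,cy)=(0.2717,0.9624)
member 1 (0-2): L=2.9230, (cx,cy)=(1.0000,0.0000)
member 2 (1-2): L=5.2034, (cx,cy)=(0.2917,-0.9565)
member 3 (1-3): L=2.7513, (cx,cy)=(0.9657,-0.2595)
member 4 (2-3): L=4.4125, (cx,cy)=(0.2581,0.9661)
member 5 (2-4): L=2.7100, (cx,cy)=(1.0000,0.0000)
member 6 (3-4): L=4.5433, (cx,cy)=(0.3458,-0.9383)
member 7 (3-5): L=3.0519, (cx,cy)=(0.9954,0.0954)
member 8 (4-5): L=4.7845, (cx,cy)=(0.3066,0.9518)
solve A·x = −loads:
  F[0-1] = -1058.5582 N (compression)
  F[0-2] = -1228.1403 N (compression)
  F[1-2] = +350.3070 N (tension)
  F[1-3] = -463.0722 N (compression)
  F[2-3] = -346.8219 N (compression)
  F[2-4] = -1036.4189 N (compression)
  F[3-4] = +168.2887 N (tension)
  F[3-5] = -597.6461 N (compression)
  F[4-5] = -3190.3763 N (compression)
  Rx@0 = +1515.7300 N
  Ry@0 = +1018.7432 N
  Ry@4 = +2878.7968 N

-1036.419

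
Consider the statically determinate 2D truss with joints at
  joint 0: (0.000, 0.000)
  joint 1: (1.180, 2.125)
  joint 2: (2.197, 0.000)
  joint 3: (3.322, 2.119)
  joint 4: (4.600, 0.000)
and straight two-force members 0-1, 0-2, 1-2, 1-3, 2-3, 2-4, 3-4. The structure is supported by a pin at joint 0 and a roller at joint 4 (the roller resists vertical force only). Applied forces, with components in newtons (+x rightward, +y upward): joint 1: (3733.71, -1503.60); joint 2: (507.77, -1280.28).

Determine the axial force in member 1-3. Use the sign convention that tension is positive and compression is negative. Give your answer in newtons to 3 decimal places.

N=5 nodes, M=7 members, R=3 reactions → 2N=10, M+R=10
member 0 (0-1): L=2.4306, (cx,cy)=(0.4855,0.8743)
member 1 (0-2): L=2.1970, (cx,cy)=(1.0000,0.0000)
member 2 (1-2): L=2.3558, (cx,cy)=(0.4317,-0.9020)
member 3 (1-3): L=2.1420, (cx,cy)=(1.0000,-0.0028)
member 4 (2-3): L=2.3991, (cx,cy)=(0.4689,0.8832)
member 5 (2-4): L=2.4030, (cx,cy)=(1.0000,0.0000)
member 6 (3-4): L=2.4746, (cx,cy)=(0.5165,-0.8563)
solve A·x = −loads:
  F[0-1] = -70.7910 N (compression)
  F[0-2] = +4275.8468 N (tension)
  F[1-2] = -1588.7432 N (compression)
  F[1-3] = -3082.2351 N (compression)
  F[2-3] = +3072.0501 N (tension)
  F[2-4] = +1641.6725 N (tension)
  F[3-4] = -3178.7296 N (compression)
  Rx@0 = -4241.4800 N
  Ry@0 = +61.8894 N
  Ry@4 = +2721.9906 N

-3082.235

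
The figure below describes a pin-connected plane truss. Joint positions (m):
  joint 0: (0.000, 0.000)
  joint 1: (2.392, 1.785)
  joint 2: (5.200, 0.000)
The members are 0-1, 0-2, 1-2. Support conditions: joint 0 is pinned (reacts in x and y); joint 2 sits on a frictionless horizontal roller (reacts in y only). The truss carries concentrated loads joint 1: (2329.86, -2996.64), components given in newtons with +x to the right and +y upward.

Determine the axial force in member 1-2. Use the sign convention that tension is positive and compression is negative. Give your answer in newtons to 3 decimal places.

N=3 nodes, M=3 members, R=3 reactions → 2N=6, M+R=6
member 0 (0-1): L=2.9846, (cx,cy)=(0.8014,0.5981)
member 1 (0-2): L=5.2000, (cx,cy)=(1.0000,0.0000)
member 2 (1-2): L=3.3273, (cx,cy)=(0.8439,-0.5365)
solve A·x = −loads:
  F[0-1] = -1368.4328 N (compression)
  F[0-2] = +3426.5838 N (tension)
  F[1-2] = -4060.3121 N (compression)
  Rx@0 = -2329.8600 N
  Ry@0 = +818.4164 N
  Ry@2 = +2178.2236 N

-4060.312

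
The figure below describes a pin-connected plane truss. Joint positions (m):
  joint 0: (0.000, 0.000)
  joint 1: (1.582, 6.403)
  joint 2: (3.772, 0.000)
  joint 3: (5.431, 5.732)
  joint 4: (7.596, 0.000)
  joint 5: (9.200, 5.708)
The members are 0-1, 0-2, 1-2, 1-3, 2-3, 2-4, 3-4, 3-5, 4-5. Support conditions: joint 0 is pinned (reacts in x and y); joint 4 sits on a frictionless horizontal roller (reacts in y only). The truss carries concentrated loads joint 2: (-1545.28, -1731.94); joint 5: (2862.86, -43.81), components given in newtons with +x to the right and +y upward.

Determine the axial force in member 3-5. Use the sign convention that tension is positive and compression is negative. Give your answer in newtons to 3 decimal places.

N=6 nodes, M=9 members, R=3 reactions → 2N=12, M+R=12
member 0 (0-1): L=6.5955, (cx,cy)=(0.2399,0.9708)
member 1 (0-2): L=3.7720, (cx,cy)=(1.0000,0.0000)
member 2 (1-2): L=6.7672, (cx,cy)=(0.3236,-0.9462)
member 3 (1-3): L=3.9071, (cx,cy)=(0.9851,-0.1717)
member 4 (2-3): L=5.9673, (cx,cy)=(0.2780,0.9606)
member 5 (2-4): L=3.8240, (cx,cy)=(1.0000,0.0000)
member 6 (3-4): L=6.1272, (cx,cy)=(0.3533,-0.9355)
member 7 (3-5): L=3.7691, (cx,cy)=(1.0000,-0.0064)
member 8 (4-5): L=5.9291, (cx,cy)=(0.2705,0.9627)
solve A·x = −loads:
  F[0-1] = +1327.3934 N (tension)
  F[0-2] = +999.1926 N (tension)
  F[1-2] = -1510.6707 N (compression)
  F[1-3] = +819.4482 N (tension)
  F[2-3] = +3291.0631 N (tension)
  F[2-4] = +1140.6143 N (tension)
  F[3-4] = -3248.3976 N (compression)
  F[3-5] = +2870.0936 N (tension)
  F[4-5] = -26.5234 N (compression)
  Rx@0 = -1317.5800 N
  Ry@0 = -1288.6437 N
  Ry@4 = +3064.3937 N

2870.094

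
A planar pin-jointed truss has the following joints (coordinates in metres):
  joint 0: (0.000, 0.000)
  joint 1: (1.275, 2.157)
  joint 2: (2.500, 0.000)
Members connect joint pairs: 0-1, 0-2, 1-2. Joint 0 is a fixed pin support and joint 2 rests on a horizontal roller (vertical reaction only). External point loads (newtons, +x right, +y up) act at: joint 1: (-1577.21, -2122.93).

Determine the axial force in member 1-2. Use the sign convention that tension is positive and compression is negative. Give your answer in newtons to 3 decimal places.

N=3 nodes, M=3 members, R=3 reactions → 2N=6, M+R=6
member 0 (0-1): L=2.5056, (cx,cy)=(0.5089,0.8609)
member 1 (0-2): L=2.5000, (cx,cy)=(1.0000,0.0000)
member 2 (1-2): L=2.4806, (cx,cy)=(0.4938,-0.8696)
solve A·x = −loads:
  F[0-1] = -2789.1485 N (compression)
  F[0-2] = -157.9509 N (compression)
  F[1-2] = +319.8446 N (tension)
  Rx@0 = +1577.2100 N
  Ry@0 = +2401.0525 N
  Ry@2 = -278.1225 N

319.845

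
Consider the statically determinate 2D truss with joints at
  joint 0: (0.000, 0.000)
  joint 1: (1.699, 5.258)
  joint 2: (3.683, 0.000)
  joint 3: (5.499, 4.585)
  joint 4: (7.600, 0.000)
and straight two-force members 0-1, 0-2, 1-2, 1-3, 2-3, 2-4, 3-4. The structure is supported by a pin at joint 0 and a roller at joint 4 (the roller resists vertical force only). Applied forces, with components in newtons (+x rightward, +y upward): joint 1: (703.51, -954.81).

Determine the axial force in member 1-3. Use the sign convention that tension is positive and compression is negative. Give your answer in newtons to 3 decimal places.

N=5 nodes, M=7 members, R=3 reactions → 2N=10, M+R=10
member 0 (0-1): L=5.5257, (cx,cy)=(0.3075,0.9516)
member 1 (0-2): L=3.6830, (cx,cy)=(1.0000,0.0000)
member 2 (1-2): L=5.6199, (cx,cy)=(0.3530,-0.9356)
member 3 (1-3): L=3.8591, (cx,cy)=(0.9847,-0.1744)
member 4 (2-3): L=4.9315, (cx,cy)=(0.3682,0.9297)
member 5 (2-4): L=3.9170, (cx,cy)=(1.0000,0.0000)
member 6 (3-4): L=5.0435, (cx,cy)=(0.4166,-0.9091)
solve A·x = −loads:
  F[0-1] = -267.6056 N (compression)
  F[0-2] = +785.7916 N (tension)
  F[1-2] = -642.5484 N (compression)
  F[1-3] = -567.6487 N (compression)
  F[2-3] = +646.6126 N (tension)
  F[2-4] = +320.8404 N (tension)
  F[3-4] = -770.1779 N (compression)
  Rx@0 = -703.5100 N
  Ry@0 = +254.6419 N
  Ry@4 = +700.1681 N

-567.649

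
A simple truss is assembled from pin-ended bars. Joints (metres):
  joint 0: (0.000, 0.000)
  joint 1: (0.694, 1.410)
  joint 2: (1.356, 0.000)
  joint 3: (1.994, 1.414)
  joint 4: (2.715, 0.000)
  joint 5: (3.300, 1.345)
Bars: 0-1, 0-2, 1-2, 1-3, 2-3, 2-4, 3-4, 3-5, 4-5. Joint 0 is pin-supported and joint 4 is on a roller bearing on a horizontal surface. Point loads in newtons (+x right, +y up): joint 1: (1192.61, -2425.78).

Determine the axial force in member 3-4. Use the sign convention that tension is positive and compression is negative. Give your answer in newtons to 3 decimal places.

-1391.264

N=6 nodes, M=9 members, R=3 reactions → 2N=12, M+R=12
member 0 (0-1): L=1.5715, (cx,cy)=(0.4416,0.8972)
member 1 (0-2): L=1.3560, (cx,cy)=(1.0000,0.0000)
member 2 (1-2): L=1.5577, (cx,cy)=(0.4250,-0.9052)
member 3 (1-3): L=1.3000, (cx,cy)=(1.0000,0.0031)
member 4 (2-3): L=1.5513, (cx,cy)=(0.4113,0.9115)
member 5 (2-4): L=1.3590, (cx,cy)=(1.0000,0.0000)
member 6 (3-4): L=1.5872, (cx,cy)=(0.4543,-0.8909)
member 7 (3-5): L=1.3078, (cx,cy)=(0.9986,-0.0528)
member 8 (4-5): L=1.4667, (cx,cy)=(0.3989,0.9170)
solve A·x = −loads:
  F[0-1] = -1322.2587 N (compression)
  F[0-2] = +1776.5263 N (tension)
  F[1-2] = -1373.3010 N (compression)
  F[1-3] = -1192.8887 N (compression)
  F[2-3] = +1363.7877 N (tension)
  F[2-4] = +631.9901 N (tension)
  F[3-4] = -1391.2640 N (compression)
  F[3-5] = -0.0000 N (compression)
  F[4-5] = +0.0000 N (tension)
  Rx@0 = -1192.6100 N
  Ry@0 = +1186.3430 N
  Ry@4 = +1239.4370 N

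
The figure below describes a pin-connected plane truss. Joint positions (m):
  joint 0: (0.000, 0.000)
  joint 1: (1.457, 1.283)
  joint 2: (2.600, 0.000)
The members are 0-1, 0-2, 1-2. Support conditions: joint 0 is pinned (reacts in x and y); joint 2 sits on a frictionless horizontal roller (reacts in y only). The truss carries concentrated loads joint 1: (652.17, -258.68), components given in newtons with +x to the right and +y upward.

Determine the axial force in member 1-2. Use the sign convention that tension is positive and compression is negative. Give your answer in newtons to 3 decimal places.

-625.150

N=3 nodes, M=3 members, R=3 reactions → 2N=6, M+R=6
member 0 (0-1): L=1.9414, (cx,cy)=(0.7505,0.6609)
member 1 (0-2): L=2.6000, (cx,cy)=(1.0000,0.0000)
member 2 (1-2): L=1.7183, (cx,cy)=(0.6652,-0.7467)
solve A·x = −loads:
  F[0-1] = +314.8888 N (tension)
  F[0-2] = +415.8463 N (tension)
  F[1-2] = -625.1502 N (compression)
  Rx@0 = -652.1700 N
  Ry@0 = -208.1011 N
  Ry@2 = +466.7811 N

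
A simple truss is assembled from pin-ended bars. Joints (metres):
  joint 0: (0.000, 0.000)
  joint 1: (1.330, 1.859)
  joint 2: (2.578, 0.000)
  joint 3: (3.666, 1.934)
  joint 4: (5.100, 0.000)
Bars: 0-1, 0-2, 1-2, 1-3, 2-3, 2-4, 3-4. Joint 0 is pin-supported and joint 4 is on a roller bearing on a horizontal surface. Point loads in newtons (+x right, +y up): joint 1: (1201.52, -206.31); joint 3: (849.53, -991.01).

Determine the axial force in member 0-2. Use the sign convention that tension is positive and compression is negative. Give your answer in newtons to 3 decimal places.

N=5 nodes, M=7 members, R=3 reactions → 2N=10, M+R=10
member 0 (0-1): L=2.2858, (cx,cy)=(0.5819,0.8133)
member 1 (0-2): L=2.5780, (cx,cy)=(1.0000,0.0000)
member 2 (1-2): L=2.2391, (cx,cy)=(0.5574,-0.8303)
member 3 (1-3): L=2.3372, (cx,cy)=(0.9995,0.0321)
member 4 (2-3): L=2.2190, (cx,cy)=(0.4903,0.8716)
member 5 (2-4): L=2.5220, (cx,cy)=(1.0000,0.0000)
member 6 (3-4): L=2.4076, (cx,cy)=(0.5956,-0.8033)
solve A·x = −loads:
  F[0-1] = +404.4864 N (tension)
  F[0-2] = +1815.6961 N (tension)
  F[1-2] = -667.6783 N (compression)
  F[1-3] = -594.3236 N (compression)
  F[2-3] = +636.0454 N (tension)
  F[2-4] = +1131.6919 N (tension)
  F[3-4] = -1900.0714 N (compression)
  Rx@0 = -2051.0500 N
  Ry@0 = -328.9646 N
  Ry@4 = +1526.2846 N

1815.696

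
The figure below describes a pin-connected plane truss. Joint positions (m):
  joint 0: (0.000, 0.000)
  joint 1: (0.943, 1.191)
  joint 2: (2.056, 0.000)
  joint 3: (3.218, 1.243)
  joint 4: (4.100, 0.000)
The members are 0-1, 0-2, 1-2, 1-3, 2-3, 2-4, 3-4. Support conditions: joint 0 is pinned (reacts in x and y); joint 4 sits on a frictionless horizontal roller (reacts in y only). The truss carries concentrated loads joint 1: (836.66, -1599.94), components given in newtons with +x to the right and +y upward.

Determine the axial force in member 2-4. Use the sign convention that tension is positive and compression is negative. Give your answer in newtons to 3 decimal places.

N=5 nodes, M=7 members, R=3 reactions → 2N=10, M+R=10
member 0 (0-1): L=1.5191, (cx,cy)=(0.6208,0.7840)
member 1 (0-2): L=2.0560, (cx,cy)=(1.0000,0.0000)
member 2 (1-2): L=1.6301, (cx,cy)=(0.6828,-0.7306)
member 3 (1-3): L=2.2756, (cx,cy)=(0.9997,0.0229)
member 4 (2-3): L=1.7016, (cx,cy)=(0.6829,0.7305)
member 5 (2-4): L=2.0440, (cx,cy)=(1.0000,0.0000)
member 6 (3-4): L=1.5241, (cx,cy)=(0.5787,-0.8155)
solve A·x = −loads:
  F[0-1] = -1261.3609 N (compression)
  F[0-2] = +1619.6543 N (tension)
  F[1-2] = -868.4236 N (compression)
  F[1-3] = -1026.9827 N (compression)
  F[2-3] = +868.5649 N (tension)
  F[2-4] = +433.5677 N (tension)
  F[3-4] = -749.2219 N (compression)
  Rx@0 = -836.6600 N
  Ry@0 = +988.9143 N
  Ry@4 = +611.0257 N

433.568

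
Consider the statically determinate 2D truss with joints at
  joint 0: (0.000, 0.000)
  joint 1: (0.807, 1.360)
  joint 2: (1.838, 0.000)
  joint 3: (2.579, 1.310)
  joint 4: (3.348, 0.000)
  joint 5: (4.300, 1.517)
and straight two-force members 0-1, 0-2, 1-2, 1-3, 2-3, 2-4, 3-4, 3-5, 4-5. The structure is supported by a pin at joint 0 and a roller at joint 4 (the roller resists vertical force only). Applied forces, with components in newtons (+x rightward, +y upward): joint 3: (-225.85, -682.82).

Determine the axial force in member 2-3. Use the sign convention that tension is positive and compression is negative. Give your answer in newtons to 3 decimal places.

N=6 nodes, M=9 members, R=3 reactions → 2N=12, M+R=12
member 0 (0-1): L=1.5814, (cx,cy)=(0.5103,0.8600)
member 1 (0-2): L=1.8380, (cx,cy)=(1.0000,0.0000)
member 2 (1-2): L=1.7066, (cx,cy)=(0.6041,-0.7969)
member 3 (1-3): L=1.7727, (cx,cy)=(0.9996,-0.0282)
member 4 (2-3): L=1.5051, (cx,cy)=(0.4923,0.8704)
member 5 (2-4): L=1.5100, (cx,cy)=(1.0000,0.0000)
member 6 (3-4): L=1.5190, (cx,cy)=(0.5062,-0.8624)
member 7 (3-5): L=1.7334, (cx,cy)=(0.9928,0.1194)
member 8 (4-5): L=1.7910, (cx,cy)=(0.5316,0.8470)
solve A·x = −loads:
  F[0-1] = -285.1262 N (compression)
  F[0-2] = -80.3487 N (compression)
  F[1-2] = +319.6929 N (tension)
  F[1-3] = -338.7681 N (compression)
  F[2-3] = -292.6945 N (compression)
  F[2-4] = +256.8890 N (tension)
  F[3-4] = -507.4420 N (compression)
  F[3-5] = -0.0000 N (compression)
  F[4-5] = +0.0000 N (tension)
  Rx@0 = +225.8500 N
  Ry@0 = +245.2067 N
  Ry@4 = +437.6133 N

-292.694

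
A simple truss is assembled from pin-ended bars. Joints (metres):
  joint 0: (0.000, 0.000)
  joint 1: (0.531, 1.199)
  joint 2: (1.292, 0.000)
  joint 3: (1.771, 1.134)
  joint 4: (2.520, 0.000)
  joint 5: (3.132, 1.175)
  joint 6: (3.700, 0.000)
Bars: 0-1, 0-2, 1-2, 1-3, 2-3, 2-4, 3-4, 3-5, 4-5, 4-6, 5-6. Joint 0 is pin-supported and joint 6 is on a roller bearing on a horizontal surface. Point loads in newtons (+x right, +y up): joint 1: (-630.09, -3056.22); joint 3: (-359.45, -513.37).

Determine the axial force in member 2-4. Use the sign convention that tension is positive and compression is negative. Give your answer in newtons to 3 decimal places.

N=7 nodes, M=11 members, R=3 reactions → 2N=14, M+R=14
member 0 (0-1): L=1.3113, (cx,cy)=(0.4049,0.9143)
member 1 (0-2): L=1.2920, (cx,cy)=(1.0000,0.0000)
member 2 (1-2): L=1.4201, (cx,cy)=(0.5359,-0.8443)
member 3 (1-3): L=1.2417, (cx,cy)=(0.9986,-0.0523)
member 4 (2-3): L=1.2310, (cx,cy)=(0.3891,0.9212)
member 5 (2-4): L=1.2280, (cx,cy)=(1.0000,0.0000)
member 6 (3-4): L=1.3590, (cx,cy)=(0.5511,-0.8344)
member 7 (3-5): L=1.3616, (cx,cy)=(0.9995,0.0301)
member 8 (4-5): L=1.3248, (cx,cy)=(0.4619,0.8869)
member 9 (4-6): L=1.1800, (cx,cy)=(1.0000,0.0000)
member 10 (5-6): L=1.3051, (cx,cy)=(0.4352,-0.9003)
solve A·x = −loads:
  F[0-1] = -3499.3419 N (compression)
  F[0-2] = +427.4670 N (tension)
  F[1-2] = +226.2127 N (tension)
  F[1-3] = -909.3850 N (compression)
  F[2-3] = -207.3305 N (compression)
  F[2-4] = +629.3625 N (tension)
  F[3-4] = -457.0295 N (compression)
  F[3-5] = -377.6515 N (compression)
  F[4-5] = +429.9822 N (tension)
  F[4-6] = +178.8513 N (tension)
  F[5-6] = -410.9442 N (compression)
  Rx@0 = +989.5400 N
  Ry@0 = +3199.6071 N
  Ry@6 = +369.9829 N

629.363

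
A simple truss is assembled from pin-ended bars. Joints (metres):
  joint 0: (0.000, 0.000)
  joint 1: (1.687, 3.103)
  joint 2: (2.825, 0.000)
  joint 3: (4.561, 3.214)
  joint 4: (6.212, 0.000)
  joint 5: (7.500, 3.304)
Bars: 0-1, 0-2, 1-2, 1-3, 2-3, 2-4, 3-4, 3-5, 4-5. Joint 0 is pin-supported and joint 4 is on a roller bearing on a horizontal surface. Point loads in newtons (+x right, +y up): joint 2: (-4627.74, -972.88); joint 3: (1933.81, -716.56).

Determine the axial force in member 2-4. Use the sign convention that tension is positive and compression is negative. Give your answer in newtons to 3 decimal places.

N=6 nodes, M=9 members, R=3 reactions → 2N=12, M+R=12
member 0 (0-1): L=3.5319, (cx,cy)=(0.4776,0.8786)
member 1 (0-2): L=2.8250, (cx,cy)=(1.0000,0.0000)
member 2 (1-2): L=3.3051, (cx,cy)=(0.3443,-0.9389)
member 3 (1-3): L=2.8761, (cx,cy)=(0.9993,0.0386)
member 4 (2-3): L=3.6529, (cx,cy)=(0.4752,0.8799)
member 5 (2-4): L=3.3870, (cx,cy)=(1.0000,0.0000)
member 6 (3-4): L=3.6133, (cx,cy)=(0.4569,-0.8895)
member 7 (3-5): L=2.9404, (cx,cy)=(0.9995,0.0306)
member 8 (4-5): L=3.5462, (cx,cy)=(0.3632,0.9317)
solve A·x = −loads:
  F[0-1] = +318.2875 N (tension)
  F[0-2] = -2845.9574 N (compression)
  F[1-2] = -287.5186 N (compression)
  F[1-3] = +251.2120 N (tension)
  F[2-3] = +1412.5257 N (tension)
  F[2-4] = +1011.4933 N (tension)
  F[3-4] = -2213.6773 N (compression)
  F[3-5] = -0.0000 N (compression)
  F[4-5] = +0.0000 N (tension)
  Rx@0 = +2693.9300 N
  Ry@0 = -279.6330 N
  Ry@4 = +1969.0730 N

1011.493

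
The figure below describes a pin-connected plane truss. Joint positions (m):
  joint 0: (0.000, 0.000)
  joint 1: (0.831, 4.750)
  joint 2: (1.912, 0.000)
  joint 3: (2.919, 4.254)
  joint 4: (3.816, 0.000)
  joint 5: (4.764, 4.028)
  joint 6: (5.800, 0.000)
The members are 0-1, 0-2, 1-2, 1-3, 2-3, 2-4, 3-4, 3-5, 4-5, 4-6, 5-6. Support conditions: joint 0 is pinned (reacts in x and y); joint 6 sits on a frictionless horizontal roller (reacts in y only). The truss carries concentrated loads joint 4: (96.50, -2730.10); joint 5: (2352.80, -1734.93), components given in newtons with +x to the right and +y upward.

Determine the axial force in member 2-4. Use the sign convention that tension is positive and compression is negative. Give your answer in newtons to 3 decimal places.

N=7 nodes, M=11 members, R=3 reactions → 2N=14, M+R=14
member 0 (0-1): L=4.8221, (cx,cy)=(0.1723,0.9850)
member 1 (0-2): L=1.9120, (cx,cy)=(1.0000,0.0000)
member 2 (1-2): L=4.8715, (cx,cy)=(0.2219,-0.9751)
member 3 (1-3): L=2.1461, (cx,cy)=(0.9729,-0.2311)
member 4 (2-3): L=4.3716, (cx,cy)=(0.2304,0.9731)
member 5 (2-4): L=1.9040, (cx,cy)=(1.0000,0.0000)
member 6 (3-4): L=4.3475, (cx,cy)=(0.2063,-0.9785)
member 7 (3-5): L=1.8588, (cx,cy)=(0.9926,-0.1216)
member 8 (4-5): L=4.1381, (cx,cy)=(0.2291,0.9734)
member 9 (4-6): L=1.9840, (cx,cy)=(1.0000,0.0000)
member 10 (5-6): L=4.1591, (cx,cy)=(0.2491,-0.9685)
solve A·x = −loads:
  F[0-1] = +396.1285 N (tension)
  F[0-2] = +2381.0352 N (tension)
  F[1-2] = -440.6310 N (compression)
  F[1-3] = +170.6636 N (tension)
  F[2-3] = +441.5190 N (tension)
  F[2-4] = +2181.5520 N (tension)
  F[3-4] = -443.7629 N (compression)
  F[3-5] = +361.9923 N (tension)
  F[4-5] = +3250.7707 N (tension)
  F[4-6] = +1248.7638 N (tension)
  F[5-6] = -5013.2515 N (compression)
  Rx@0 = -2449.3000 N
  Ry@0 = -390.2022 N
  Ry@6 = +4855.2322 N

2181.552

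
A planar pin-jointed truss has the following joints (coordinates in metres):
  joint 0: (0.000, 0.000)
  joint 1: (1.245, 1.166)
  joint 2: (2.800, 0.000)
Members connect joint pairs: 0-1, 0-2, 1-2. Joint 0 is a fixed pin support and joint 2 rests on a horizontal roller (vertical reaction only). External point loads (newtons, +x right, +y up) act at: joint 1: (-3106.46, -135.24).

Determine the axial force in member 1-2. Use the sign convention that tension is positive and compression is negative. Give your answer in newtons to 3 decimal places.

N=3 nodes, M=3 members, R=3 reactions → 2N=6, M+R=6
member 0 (0-1): L=1.7057, (cx,cy)=(0.7299,0.6836)
member 1 (0-2): L=2.8000, (cx,cy)=(1.0000,0.0000)
member 2 (1-2): L=1.9436, (cx,cy)=(0.8001,-0.5999)
solve A·x = −loads:
  F[0-1] = -2002.3175 N (compression)
  F[0-2] = -1644.9996 N (compression)
  F[1-2] = +2056.0908 N (tension)
  Rx@0 = +3106.4600 N
  Ry@0 = +1368.7252 N
  Ry@2 = -1233.4852 N

2056.091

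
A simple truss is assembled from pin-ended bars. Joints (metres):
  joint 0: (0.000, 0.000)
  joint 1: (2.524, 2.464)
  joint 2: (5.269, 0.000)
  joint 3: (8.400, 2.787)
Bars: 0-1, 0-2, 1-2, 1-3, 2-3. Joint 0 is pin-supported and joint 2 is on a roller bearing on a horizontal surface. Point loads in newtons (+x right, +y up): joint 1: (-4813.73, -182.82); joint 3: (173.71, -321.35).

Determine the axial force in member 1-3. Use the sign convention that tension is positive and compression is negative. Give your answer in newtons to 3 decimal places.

N=4 nodes, M=5 members, R=3 reactions → 2N=8, M+R=8
member 0 (0-1): L=3.5273, (cx,cy)=(0.7156,0.6986)
member 1 (0-2): L=5.2690, (cx,cy)=(1.0000,0.0000)
member 2 (1-2): L=3.6887, (cx,cy)=(0.7442,-0.6680)
member 3 (1-3): L=5.8849, (cx,cy)=(0.9985,0.0549)
member 4 (2-3): L=4.1917, (cx,cy)=(0.7469,0.6649)
solve A·x = −loads:
  F[0-1] = -2953.9774 N (compression)
  F[0-2] = -2526.2698 N (compression)
  F[1-2] = +2862.3317 N (tension)
  F[1-3] = +570.7796 N (tension)
  F[2-3] = -530.4372 N (compression)
  Rx@0 = +4640.0200 N
  Ry@0 = +2063.5026 N
  Ry@2 = -1559.3326 N

570.780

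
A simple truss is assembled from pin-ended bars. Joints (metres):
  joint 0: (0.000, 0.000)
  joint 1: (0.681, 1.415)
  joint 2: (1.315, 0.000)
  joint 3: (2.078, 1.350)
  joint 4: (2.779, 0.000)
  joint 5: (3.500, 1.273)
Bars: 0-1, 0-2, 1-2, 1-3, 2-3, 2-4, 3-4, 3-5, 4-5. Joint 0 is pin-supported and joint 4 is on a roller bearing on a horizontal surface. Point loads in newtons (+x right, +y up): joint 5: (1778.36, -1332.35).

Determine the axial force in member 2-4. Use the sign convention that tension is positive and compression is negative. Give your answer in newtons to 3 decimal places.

N=6 nodes, M=9 members, R=3 reactions → 2N=12, M+R=12
member 0 (0-1): L=1.5703, (cx,cy)=(0.4337,0.9011)
member 1 (0-2): L=1.3150, (cx,cy)=(1.0000,0.0000)
member 2 (1-2): L=1.5505, (cx,cy)=(0.4089,-0.9126)
member 3 (1-3): L=1.3985, (cx,cy)=(0.9989,-0.0465)
member 4 (2-3): L=1.5507, (cx,cy)=(0.4920,0.8706)
member 5 (2-4): L=1.4640, (cx,cy)=(1.0000,0.0000)
member 6 (3-4): L=1.5212, (cx,cy)=(0.4608,-0.8875)
member 7 (3-5): L=1.4241, (cx,cy)=(0.9985,-0.0541)
member 8 (4-5): L=1.4630, (cx,cy)=(0.4928,0.8701)
solve A·x = −loads:
  F[0-1] = +1287.6847 N (tension)
  F[0-2] = +1219.9395 N (tension)
  F[1-2] = -1327.5936 N (compression)
  F[1-3] = +1102.4507 N (tension)
  F[2-3] = +1391.6560 N (tension)
  F[2-4] = -7.6441 N (compression)
  F[3-4] = -1457.3507 N (compression)
  F[3-5] = +2461.2030 N (tension)
  F[4-5] = -1378.2694 N (compression)
  Rx@0 = -1778.3600 N
  Ry@0 = -1160.3011 N
  Ry@4 = +2492.6511 N

-7.644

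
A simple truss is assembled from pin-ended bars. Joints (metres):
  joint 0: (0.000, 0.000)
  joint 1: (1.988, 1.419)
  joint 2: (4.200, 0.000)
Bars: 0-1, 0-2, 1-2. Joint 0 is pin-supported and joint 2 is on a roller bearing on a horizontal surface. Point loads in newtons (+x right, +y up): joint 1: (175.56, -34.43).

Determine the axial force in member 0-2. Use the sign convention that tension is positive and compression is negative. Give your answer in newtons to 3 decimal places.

117.866

N=3 nodes, M=3 members, R=3 reactions → 2N=6, M+R=6
member 0 (0-1): L=2.4425, (cx,cy)=(0.8139,0.5810)
member 1 (0-2): L=4.2000, (cx,cy)=(1.0000,0.0000)
member 2 (1-2): L=2.6280, (cx,cy)=(0.8417,-0.5399)
solve A·x = −loads:
  F[0-1] = +70.8837 N (tension)
  F[0-2] = +117.8659 N (tension)
  F[1-2] = -140.0336 N (compression)
  Rx@0 = -175.5600 N
  Ry@0 = -41.1811 N
  Ry@2 = +75.6111 N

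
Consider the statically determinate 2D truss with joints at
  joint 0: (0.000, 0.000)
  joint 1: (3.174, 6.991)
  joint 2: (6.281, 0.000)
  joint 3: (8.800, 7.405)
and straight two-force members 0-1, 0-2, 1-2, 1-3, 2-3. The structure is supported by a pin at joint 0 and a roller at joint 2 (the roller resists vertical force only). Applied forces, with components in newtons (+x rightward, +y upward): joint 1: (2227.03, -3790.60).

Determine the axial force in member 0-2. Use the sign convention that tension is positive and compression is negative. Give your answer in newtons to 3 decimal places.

N=4 nodes, M=5 members, R=3 reactions → 2N=8, M+R=8
member 0 (0-1): L=7.6778, (cx,cy)=(0.4134,0.9105)
member 1 (0-2): L=6.2810, (cx,cy)=(1.0000,0.0000)
member 2 (1-2): L=7.6503, (cx,cy)=(0.4061,-0.9138)
member 3 (1-3): L=5.6412, (cx,cy)=(0.9973,0.0734)
member 4 (2-3): L=7.8217, (cx,cy)=(0.3221,0.9467)
solve A·x = −loads:
  F[0-1] = +662.9947 N (tension)
  F[0-2] = +1952.9476 N (tension)
  F[1-2] = -4808.7195 N (compression)
  F[1-3] = +0.0000 N (tension)
  F[2-3] = -0.0000 N (compression)
  Rx@0 = -2227.0300 N
  Ry@0 = -603.6893 N
  Ry@2 = +4394.2893 N

1952.948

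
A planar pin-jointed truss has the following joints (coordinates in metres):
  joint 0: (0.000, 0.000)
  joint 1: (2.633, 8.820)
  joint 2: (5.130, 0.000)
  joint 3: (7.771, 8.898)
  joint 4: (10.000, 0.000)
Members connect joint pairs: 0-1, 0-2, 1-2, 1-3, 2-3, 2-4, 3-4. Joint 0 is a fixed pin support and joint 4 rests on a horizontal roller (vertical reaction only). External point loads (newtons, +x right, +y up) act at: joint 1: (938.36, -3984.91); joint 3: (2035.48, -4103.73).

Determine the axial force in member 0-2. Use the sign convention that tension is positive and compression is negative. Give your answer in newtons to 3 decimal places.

N=5 nodes, M=7 members, R=3 reactions → 2N=10, M+R=10
member 0 (0-1): L=9.2046, (cx,cy)=(0.2861,0.9582)
member 1 (0-2): L=5.1300, (cx,cy)=(1.0000,0.0000)
member 2 (1-2): L=9.1666, (cx,cy)=(0.2724,-0.9622)
member 3 (1-3): L=5.1386, (cx,cy)=(0.9999,0.0152)
member 4 (2-3): L=9.2817, (cx,cy)=(0.2845,0.9587)
member 5 (2-4): L=4.8700, (cx,cy)=(1.0000,0.0000)
member 6 (3-4): L=9.1729, (cx,cy)=(0.2430,-0.9700)
solve A·x = −loads:
  F[0-1] = -1264.4366 N (compression)
  F[0-2] = +3335.5345 N (tension)
  F[1-2] = -2890.3959 N (compression)
  F[1-3] = -512.7680 N (compression)
  F[2-3] = +2901.0076 N (tension)
  F[2-4] = +1722.7377 N (tension)
  F[3-4] = -7089.5339 N (compression)
  Rx@0 = -2973.8400 N
  Ry@0 = +1211.6010 N
  Ry@4 = +6877.0390 N

3335.534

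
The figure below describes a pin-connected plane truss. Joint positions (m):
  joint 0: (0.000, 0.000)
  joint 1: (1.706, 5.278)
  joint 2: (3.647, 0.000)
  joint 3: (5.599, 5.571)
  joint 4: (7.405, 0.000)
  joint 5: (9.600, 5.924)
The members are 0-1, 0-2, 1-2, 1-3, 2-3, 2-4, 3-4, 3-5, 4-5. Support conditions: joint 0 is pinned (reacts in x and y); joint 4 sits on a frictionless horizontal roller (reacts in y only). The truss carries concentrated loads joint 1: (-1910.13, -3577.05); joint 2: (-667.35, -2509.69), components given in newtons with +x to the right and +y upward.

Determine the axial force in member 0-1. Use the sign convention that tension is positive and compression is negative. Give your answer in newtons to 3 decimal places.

-5662.547

N=6 nodes, M=9 members, R=3 reactions → 2N=12, M+R=12
member 0 (0-1): L=5.5469, (cx,cy)=(0.3076,0.9515)
member 1 (0-2): L=3.6470, (cx,cy)=(1.0000,0.0000)
member 2 (1-2): L=5.6236, (cx,cy)=(0.3452,-0.9385)
member 3 (1-3): L=3.9040, (cx,cy)=(0.9972,0.0751)
member 4 (2-3): L=5.9031, (cx,cy)=(0.3307,0.9437)
member 5 (2-4): L=3.7580, (cx,cy)=(1.0000,0.0000)
member 6 (3-4): L=5.8564, (cx,cy)=(0.3084,-0.9513)
member 7 (3-5): L=4.0165, (cx,cy)=(0.9961,0.0879)
member 8 (4-5): L=6.3176, (cx,cy)=(0.3474,0.9377)
solve A·x = −loads:
  F[0-1] = -5662.5472 N (compression)
  F[0-2] = -835.9009 N (compression)
  F[1-2] = +1890.7880 N (tension)
  F[1-3] = -485.4296 N (compression)
  F[2-3] = +778.9160 N (tension)
  F[2-4] = +226.4926 N (tension)
  F[3-4] = -734.4609 N (compression)
  F[3-5] = -0.0000 N (compression)
  F[4-5] = +0.0000 N (tension)
  Rx@0 = +2577.4800 N
  Ry@0 = +5388.0742 N
  Ry@4 = +698.6658 N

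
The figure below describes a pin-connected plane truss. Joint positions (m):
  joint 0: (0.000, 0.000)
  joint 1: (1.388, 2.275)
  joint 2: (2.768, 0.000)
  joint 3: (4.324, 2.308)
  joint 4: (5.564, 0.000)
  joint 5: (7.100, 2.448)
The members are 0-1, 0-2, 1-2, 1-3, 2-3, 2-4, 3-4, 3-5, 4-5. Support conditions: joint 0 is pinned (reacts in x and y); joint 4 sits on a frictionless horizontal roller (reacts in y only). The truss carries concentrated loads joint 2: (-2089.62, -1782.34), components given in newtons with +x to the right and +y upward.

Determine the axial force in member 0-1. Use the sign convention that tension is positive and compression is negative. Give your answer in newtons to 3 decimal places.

-1049.191

N=6 nodes, M=9 members, R=3 reactions → 2N=12, M+R=12
member 0 (0-1): L=2.6650, (cx,cy)=(0.5208,0.8537)
member 1 (0-2): L=2.7680, (cx,cy)=(1.0000,0.0000)
member 2 (1-2): L=2.6608, (cx,cy)=(0.5186,-0.8550)
member 3 (1-3): L=2.9362, (cx,cy)=(0.9999,0.0112)
member 4 (2-3): L=2.7835, (cx,cy)=(0.5590,0.8292)
member 5 (2-4): L=2.7960, (cx,cy)=(1.0000,0.0000)
member 6 (3-4): L=2.6200, (cx,cy)=(0.4733,-0.8809)
member 7 (3-5): L=2.7795, (cx,cy)=(0.9987,0.0504)
member 8 (4-5): L=2.8900, (cx,cy)=(0.5315,0.8471)
solve A·x = −loads:
  F[0-1] = -1049.1913 N (compression)
  F[0-2] = -1543.1722 N (compression)
  F[1-2] = +1033.3256 N (tension)
  F[1-3] = -1082.4348 N (compression)
  F[2-3] = +1084.0434 N (tension)
  F[2-4] = +476.3821 N (tension)
  F[3-4] = -1006.5539 N (compression)
  F[3-5] = +0.0000 N (tension)
  F[4-5] = +0.0000 N (tension)
  Rx@0 = +2089.6200 N
  Ry@0 = +895.6547 N
  Ry@4 = +886.6853 N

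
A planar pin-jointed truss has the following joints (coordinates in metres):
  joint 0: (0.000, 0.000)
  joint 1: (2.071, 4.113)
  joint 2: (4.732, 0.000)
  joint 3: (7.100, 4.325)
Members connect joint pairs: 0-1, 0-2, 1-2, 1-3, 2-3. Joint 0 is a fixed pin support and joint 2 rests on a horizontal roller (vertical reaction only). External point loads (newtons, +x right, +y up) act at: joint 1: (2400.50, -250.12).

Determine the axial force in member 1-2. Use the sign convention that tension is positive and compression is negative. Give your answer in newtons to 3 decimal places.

-2615.467

N=4 nodes, M=5 members, R=3 reactions → 2N=8, M+R=8
member 0 (0-1): L=4.6050, (cx,cy)=(0.4497,0.8932)
member 1 (0-2): L=4.7320, (cx,cy)=(1.0000,0.0000)
member 2 (1-2): L=4.8987, (cx,cy)=(0.5432,-0.8396)
member 3 (1-3): L=5.0335, (cx,cy)=(0.9991,0.0421)
member 4 (2-3): L=4.9308, (cx,cy)=(0.4802,0.8771)
solve A·x = −loads:
  F[0-1] = +2178.5852 N (tension)
  F[0-2] = +1420.7231 N (tension)
  F[1-2] = -2615.4672 N (compression)
  F[1-3] = -0.0000 N (compression)
  F[2-3] = +0.0000 N (tension)
  Rx@0 = -2400.5000 N
  Ry@0 = -1945.8341 N
  Ry@2 = +2195.9541 N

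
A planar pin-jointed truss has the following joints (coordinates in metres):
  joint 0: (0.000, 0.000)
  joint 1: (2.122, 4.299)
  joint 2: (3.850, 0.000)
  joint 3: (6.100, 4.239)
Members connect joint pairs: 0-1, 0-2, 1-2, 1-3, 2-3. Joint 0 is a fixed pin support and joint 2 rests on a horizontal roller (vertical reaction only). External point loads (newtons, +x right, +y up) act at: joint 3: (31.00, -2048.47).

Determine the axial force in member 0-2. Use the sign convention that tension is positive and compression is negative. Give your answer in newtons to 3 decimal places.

-576.769

N=4 nodes, M=5 members, R=3 reactions → 2N=8, M+R=8
member 0 (0-1): L=4.7942, (cx,cy)=(0.4426,0.8967)
member 1 (0-2): L=3.8500, (cx,cy)=(1.0000,0.0000)
member 2 (1-2): L=4.6333, (cx,cy)=(0.3730,-0.9279)
member 3 (1-3): L=3.9785, (cx,cy)=(0.9999,-0.0151)
member 4 (2-3): L=4.7991, (cx,cy)=(0.4688,0.8833)
solve A·x = −loads:
  F[0-1] = +1373.1197 N (tension)
  F[0-2] = -576.7686 N (compression)
  F[1-2] = -1345.0698 N (compression)
  F[1-3] = +1109.5427 N (tension)
  F[2-3] = -2300.2035 N (compression)
  Rx@0 = -31.0000 N
  Ry@0 = -1231.2900 N
  Ry@2 = +3279.7600 N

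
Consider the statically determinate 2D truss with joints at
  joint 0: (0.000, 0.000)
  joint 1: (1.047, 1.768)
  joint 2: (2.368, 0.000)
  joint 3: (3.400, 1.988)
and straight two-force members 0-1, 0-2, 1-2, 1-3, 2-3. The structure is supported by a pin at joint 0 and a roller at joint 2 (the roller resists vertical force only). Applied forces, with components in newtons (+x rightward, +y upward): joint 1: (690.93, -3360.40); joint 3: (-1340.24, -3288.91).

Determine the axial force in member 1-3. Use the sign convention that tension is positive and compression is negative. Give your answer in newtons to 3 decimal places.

387.490

N=4 nodes, M=5 members, R=3 reactions → 2N=8, M+R=8
member 0 (0-1): L=2.0548, (cx,cy)=(0.5095,0.8604)
member 1 (0-2): L=2.3680, (cx,cy)=(1.0000,0.0000)
member 2 (1-2): L=2.2070, (cx,cy)=(0.5985,-0.8011)
member 3 (1-3): L=2.3633, (cx,cy)=(0.9957,0.0931)
member 4 (2-3): L=2.2399, (cx,cy)=(0.4607,0.8875)
solve A·x = −loads:
  F[0-1] = -1220.9740 N (compression)
  F[0-2] = -27.1640 N (compression)
  F[1-2] = -2838.3353 N (compression)
  F[1-3] = +387.4897 N (tension)
  F[2-3] = -3746.2974 N (compression)
  Rx@0 = +649.3100 N
  Ry@0 = +1050.5769 N
  Ry@2 = +5598.7331 N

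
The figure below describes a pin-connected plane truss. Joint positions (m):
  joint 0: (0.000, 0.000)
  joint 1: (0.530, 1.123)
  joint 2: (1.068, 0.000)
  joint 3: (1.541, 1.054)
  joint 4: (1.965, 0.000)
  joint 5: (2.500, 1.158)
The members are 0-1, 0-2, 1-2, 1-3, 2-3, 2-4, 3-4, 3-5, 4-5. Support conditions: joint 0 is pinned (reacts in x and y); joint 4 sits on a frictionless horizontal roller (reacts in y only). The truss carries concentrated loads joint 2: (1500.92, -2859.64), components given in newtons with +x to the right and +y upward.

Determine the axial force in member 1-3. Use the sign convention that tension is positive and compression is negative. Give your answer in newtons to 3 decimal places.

N=6 nodes, M=9 members, R=3 reactions → 2N=12, M+R=12
member 0 (0-1): L=1.2418, (cx,cy)=(0.4268,0.9043)
member 1 (0-2): L=1.0680, (cx,cy)=(1.0000,0.0000)
member 2 (1-2): L=1.2452, (cx,cy)=(0.4321,-0.9018)
member 3 (1-3): L=1.0134, (cx,cy)=(0.9977,-0.0681)
member 4 (2-3): L=1.1553, (cx,cy)=(0.4094,0.9123)
member 5 (2-4): L=0.8970, (cx,cy)=(1.0000,0.0000)
member 6 (3-4): L=1.1361, (cx,cy)=(0.3732,-0.9277)
member 7 (3-5): L=0.9646, (cx,cy)=(0.9942,0.1078)
member 8 (4-5): L=1.2756, (cx,cy)=(0.4194,0.9078)
solve A·x = −loads:
  F[0-1] = -1443.4700 N (compression)
  F[0-2] = +2117.0004 N (tension)
  F[1-2] = +1544.5892 N (tension)
  F[1-3] = -1286.4090 N (compression)
  F[2-3] = +1607.5706 N (tension)
  F[2-4] = +625.2379 N (tension)
  F[3-4] = -1675.2929 N (compression)
  F[3-5] = +0.0000 N (tension)
  F[4-5] = -0.0000 N (compression)
  Rx@0 = -1500.9200 N
  Ry@0 = +1305.3929 N
  Ry@4 = +1554.2471 N

-1286.409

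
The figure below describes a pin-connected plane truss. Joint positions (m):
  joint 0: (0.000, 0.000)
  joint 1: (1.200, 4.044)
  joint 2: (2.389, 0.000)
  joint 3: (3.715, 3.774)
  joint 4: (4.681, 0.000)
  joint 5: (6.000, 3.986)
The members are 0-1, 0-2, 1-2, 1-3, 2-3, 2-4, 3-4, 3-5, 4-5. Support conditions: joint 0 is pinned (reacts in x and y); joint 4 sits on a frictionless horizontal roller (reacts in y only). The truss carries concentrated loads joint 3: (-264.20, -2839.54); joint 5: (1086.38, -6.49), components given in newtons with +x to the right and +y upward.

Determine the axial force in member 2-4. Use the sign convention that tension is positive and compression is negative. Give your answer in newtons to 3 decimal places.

696.262

N=6 nodes, M=9 members, R=3 reactions → 2N=12, M+R=12
member 0 (0-1): L=4.2183, (cx,cy)=(0.2845,0.9587)
member 1 (0-2): L=2.3890, (cx,cy)=(1.0000,0.0000)
member 2 (1-2): L=4.2152, (cx,cy)=(0.2821,-0.9594)
member 3 (1-3): L=2.5295, (cx,cy)=(0.9943,-0.1067)
member 4 (2-3): L=4.0002, (cx,cy)=(0.3315,0.9435)
member 5 (2-4): L=2.2920, (cx,cy)=(1.0000,0.0000)
member 6 (3-4): L=3.8957, (cx,cy)=(0.2480,-0.9688)
member 7 (3-5): L=2.2948, (cx,cy)=(0.9957,0.0924)
member 8 (4-5): L=4.1986, (cx,cy)=(0.3142,0.9494)
solve A·x = −loads:
  F[0-1] = +133.4310 N (tension)
  F[0-2] = +784.2221 N (tension)
  F[1-2] = -142.0641 N (compression)
  F[1-3] = +78.4792 N (tension)
  F[2-3] = +144.4631 N (tension)
  F[2-4] = +696.2617 N (tension)
  F[3-4] = -2955.5744 N (compression)
  F[3-5] = +1127.8284 N (tension)
  F[4-5] = -116.5837 N (compression)
  Rx@0 = -822.1800 N
  Ry@0 = -127.9181 N
  Ry@4 = +2973.9481 N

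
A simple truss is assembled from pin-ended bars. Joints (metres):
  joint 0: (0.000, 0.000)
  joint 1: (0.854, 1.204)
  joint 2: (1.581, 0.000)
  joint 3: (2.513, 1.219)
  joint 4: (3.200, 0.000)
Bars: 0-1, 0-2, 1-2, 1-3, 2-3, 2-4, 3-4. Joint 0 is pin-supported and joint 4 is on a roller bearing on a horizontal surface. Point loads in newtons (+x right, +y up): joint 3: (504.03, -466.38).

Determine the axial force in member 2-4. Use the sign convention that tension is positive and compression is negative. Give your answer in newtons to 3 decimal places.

N=5 nodes, M=7 members, R=3 reactions → 2N=10, M+R=10
member 0 (0-1): L=1.4761, (cx,cy)=(0.5785,0.8157)
member 1 (0-2): L=1.5810, (cx,cy)=(1.0000,0.0000)
member 2 (1-2): L=1.4065, (cx,cy)=(0.5169,-0.8560)
member 3 (1-3): L=1.6591, (cx,cy)=(1.0000,0.0090)
member 4 (2-3): L=1.5345, (cx,cy)=(0.6074,0.7944)
member 5 (2-4): L=1.6190, (cx,cy)=(1.0000,0.0000)
member 6 (3-4): L=1.3993, (cx,cy)=(0.4910,-0.8712)
solve A·x = −loads:
  F[0-1] = +112.6437 N (tension)
  F[0-2] = +438.8607 N (tension)
  F[1-2] = -106.0609 N (compression)
  F[1-3] = +119.9969 N (tension)
  F[2-3] = +114.2894 N (tension)
  F[2-4] = +314.6212 N (tension)
  F[3-4] = -640.8108 N (compression)
  Rx@0 = -504.0300 N
  Ry@0 = -91.8780 N
  Ry@4 = +558.2580 N

314.621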